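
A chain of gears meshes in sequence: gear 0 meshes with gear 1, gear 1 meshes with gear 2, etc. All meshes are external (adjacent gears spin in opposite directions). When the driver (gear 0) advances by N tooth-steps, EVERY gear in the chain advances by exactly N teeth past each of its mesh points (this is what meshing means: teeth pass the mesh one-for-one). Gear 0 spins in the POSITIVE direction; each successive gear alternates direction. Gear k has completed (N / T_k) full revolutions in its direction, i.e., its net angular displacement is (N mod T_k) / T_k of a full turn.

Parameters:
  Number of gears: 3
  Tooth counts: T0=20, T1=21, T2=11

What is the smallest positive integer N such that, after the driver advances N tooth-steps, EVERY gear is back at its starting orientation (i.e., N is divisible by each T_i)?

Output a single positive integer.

Gear k returns to start when N is a multiple of T_k.
All gears at start simultaneously when N is a common multiple of [20, 21, 11]; the smallest such N is lcm(20, 21, 11).
Start: lcm = T0 = 20
Fold in T1=21: gcd(20, 21) = 1; lcm(20, 21) = 20 * 21 / 1 = 420 / 1 = 420
Fold in T2=11: gcd(420, 11) = 1; lcm(420, 11) = 420 * 11 / 1 = 4620 / 1 = 4620
Full cycle length = 4620

Answer: 4620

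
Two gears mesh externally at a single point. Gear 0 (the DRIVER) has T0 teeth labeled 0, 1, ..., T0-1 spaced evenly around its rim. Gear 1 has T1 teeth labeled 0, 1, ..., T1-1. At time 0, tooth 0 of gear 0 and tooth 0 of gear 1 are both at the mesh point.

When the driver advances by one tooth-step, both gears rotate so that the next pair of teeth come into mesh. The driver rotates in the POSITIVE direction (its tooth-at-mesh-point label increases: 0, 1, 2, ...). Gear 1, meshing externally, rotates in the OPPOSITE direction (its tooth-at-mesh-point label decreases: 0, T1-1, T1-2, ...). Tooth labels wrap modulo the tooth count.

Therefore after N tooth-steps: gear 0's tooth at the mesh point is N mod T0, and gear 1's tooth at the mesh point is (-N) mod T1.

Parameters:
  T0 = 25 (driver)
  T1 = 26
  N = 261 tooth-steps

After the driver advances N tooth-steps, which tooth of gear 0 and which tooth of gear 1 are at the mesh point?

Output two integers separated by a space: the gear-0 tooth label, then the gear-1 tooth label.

Gear 0 (driver, T0=25): tooth at mesh = N mod T0
  261 = 10 * 25 + 11, so 261 mod 25 = 11
  gear 0 tooth = 11
Gear 1 (driven, T1=26): tooth at mesh = (-N) mod T1
  261 = 10 * 26 + 1, so 261 mod 26 = 1
  (-261) mod 26 = (-1) mod 26 = 26 - 1 = 25
Mesh after 261 steps: gear-0 tooth 11 meets gear-1 tooth 25

Answer: 11 25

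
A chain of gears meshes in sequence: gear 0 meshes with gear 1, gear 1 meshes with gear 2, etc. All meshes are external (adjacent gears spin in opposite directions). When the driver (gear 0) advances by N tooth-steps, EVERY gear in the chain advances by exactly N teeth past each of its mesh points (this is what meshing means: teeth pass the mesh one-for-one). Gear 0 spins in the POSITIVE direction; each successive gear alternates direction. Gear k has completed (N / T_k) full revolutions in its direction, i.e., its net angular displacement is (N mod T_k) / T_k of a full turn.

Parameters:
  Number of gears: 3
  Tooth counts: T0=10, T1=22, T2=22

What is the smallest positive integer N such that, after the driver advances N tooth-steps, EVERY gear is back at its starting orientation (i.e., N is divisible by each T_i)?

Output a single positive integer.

Answer: 110

Derivation:
Gear k returns to start when N is a multiple of T_k.
All gears at start simultaneously when N is a common multiple of [10, 22, 22]; the smallest such N is lcm(10, 22, 22).
Start: lcm = T0 = 10
Fold in T1=22: gcd(10, 22) = 2; lcm(10, 22) = 10 * 22 / 2 = 220 / 2 = 110
Fold in T2=22: gcd(110, 22) = 22; lcm(110, 22) = 110 * 22 / 22 = 2420 / 22 = 110
Full cycle length = 110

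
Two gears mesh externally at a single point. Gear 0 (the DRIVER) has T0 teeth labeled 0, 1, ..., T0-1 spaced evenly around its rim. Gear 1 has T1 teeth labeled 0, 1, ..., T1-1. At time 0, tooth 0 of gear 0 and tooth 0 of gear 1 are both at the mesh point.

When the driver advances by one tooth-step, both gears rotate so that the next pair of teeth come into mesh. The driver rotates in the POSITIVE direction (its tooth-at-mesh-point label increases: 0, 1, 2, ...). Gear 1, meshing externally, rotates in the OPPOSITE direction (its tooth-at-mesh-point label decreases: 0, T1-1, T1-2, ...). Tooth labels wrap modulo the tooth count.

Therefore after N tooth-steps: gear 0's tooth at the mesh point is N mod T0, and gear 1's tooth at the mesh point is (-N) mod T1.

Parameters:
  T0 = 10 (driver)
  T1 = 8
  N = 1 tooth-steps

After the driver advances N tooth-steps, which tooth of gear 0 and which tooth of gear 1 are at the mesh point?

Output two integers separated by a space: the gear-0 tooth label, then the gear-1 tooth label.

Gear 0 (driver, T0=10): tooth at mesh = N mod T0
  1 = 0 * 10 + 1, so 1 mod 10 = 1
  gear 0 tooth = 1
Gear 1 (driven, T1=8): tooth at mesh = (-N) mod T1
  1 = 0 * 8 + 1, so 1 mod 8 = 1
  (-1) mod 8 = (-1) mod 8 = 8 - 1 = 7
Mesh after 1 steps: gear-0 tooth 1 meets gear-1 tooth 7

Answer: 1 7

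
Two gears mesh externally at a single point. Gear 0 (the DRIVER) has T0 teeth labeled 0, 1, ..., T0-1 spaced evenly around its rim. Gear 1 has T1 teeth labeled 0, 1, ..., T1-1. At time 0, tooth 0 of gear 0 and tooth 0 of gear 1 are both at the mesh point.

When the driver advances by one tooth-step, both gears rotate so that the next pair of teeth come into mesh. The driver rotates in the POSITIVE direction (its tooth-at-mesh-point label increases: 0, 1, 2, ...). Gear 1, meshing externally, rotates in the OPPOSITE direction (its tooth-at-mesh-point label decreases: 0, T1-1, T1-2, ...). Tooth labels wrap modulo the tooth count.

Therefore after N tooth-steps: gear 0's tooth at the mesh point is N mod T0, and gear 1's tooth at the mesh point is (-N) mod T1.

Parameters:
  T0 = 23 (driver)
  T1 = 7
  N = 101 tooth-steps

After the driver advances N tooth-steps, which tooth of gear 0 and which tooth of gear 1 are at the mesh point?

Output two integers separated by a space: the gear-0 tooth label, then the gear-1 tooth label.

Gear 0 (driver, T0=23): tooth at mesh = N mod T0
  101 = 4 * 23 + 9, so 101 mod 23 = 9
  gear 0 tooth = 9
Gear 1 (driven, T1=7): tooth at mesh = (-N) mod T1
  101 = 14 * 7 + 3, so 101 mod 7 = 3
  (-101) mod 7 = (-3) mod 7 = 7 - 3 = 4
Mesh after 101 steps: gear-0 tooth 9 meets gear-1 tooth 4

Answer: 9 4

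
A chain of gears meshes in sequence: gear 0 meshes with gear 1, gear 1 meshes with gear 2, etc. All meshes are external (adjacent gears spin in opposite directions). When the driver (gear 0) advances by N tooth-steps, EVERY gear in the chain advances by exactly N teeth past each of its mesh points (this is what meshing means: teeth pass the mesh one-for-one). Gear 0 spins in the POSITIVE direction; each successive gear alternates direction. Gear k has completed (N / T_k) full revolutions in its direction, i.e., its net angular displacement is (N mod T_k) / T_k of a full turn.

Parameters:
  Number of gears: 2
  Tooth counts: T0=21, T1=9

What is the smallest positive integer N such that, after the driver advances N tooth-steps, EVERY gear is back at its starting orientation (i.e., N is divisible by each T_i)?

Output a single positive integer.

Answer: 63

Derivation:
Gear k returns to start when N is a multiple of T_k.
All gears at start simultaneously when N is a common multiple of [21, 9]; the smallest such N is lcm(21, 9).
Start: lcm = T0 = 21
Fold in T1=9: gcd(21, 9) = 3; lcm(21, 9) = 21 * 9 / 3 = 189 / 3 = 63
Full cycle length = 63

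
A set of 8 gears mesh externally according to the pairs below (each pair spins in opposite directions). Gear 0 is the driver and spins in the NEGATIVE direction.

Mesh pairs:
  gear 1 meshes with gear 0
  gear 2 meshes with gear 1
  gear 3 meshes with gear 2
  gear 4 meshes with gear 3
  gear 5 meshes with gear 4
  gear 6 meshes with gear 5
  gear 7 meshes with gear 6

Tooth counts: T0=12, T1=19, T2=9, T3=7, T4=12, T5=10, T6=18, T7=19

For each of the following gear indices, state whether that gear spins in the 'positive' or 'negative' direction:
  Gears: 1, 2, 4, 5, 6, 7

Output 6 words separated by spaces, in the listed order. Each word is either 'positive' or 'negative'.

Answer: positive negative negative positive negative positive

Derivation:
Gear 0 (driver): negative (depth 0)
  gear 1: meshes with gear 0 -> depth 1 -> positive (opposite of gear 0)
  gear 2: meshes with gear 1 -> depth 2 -> negative (opposite of gear 1)
  gear 3: meshes with gear 2 -> depth 3 -> positive (opposite of gear 2)
  gear 4: meshes with gear 3 -> depth 4 -> negative (opposite of gear 3)
  gear 5: meshes with gear 4 -> depth 5 -> positive (opposite of gear 4)
  gear 6: meshes with gear 5 -> depth 6 -> negative (opposite of gear 5)
  gear 7: meshes with gear 6 -> depth 7 -> positive (opposite of gear 6)
Queried indices 1, 2, 4, 5, 6, 7 -> positive, negative, negative, positive, negative, positive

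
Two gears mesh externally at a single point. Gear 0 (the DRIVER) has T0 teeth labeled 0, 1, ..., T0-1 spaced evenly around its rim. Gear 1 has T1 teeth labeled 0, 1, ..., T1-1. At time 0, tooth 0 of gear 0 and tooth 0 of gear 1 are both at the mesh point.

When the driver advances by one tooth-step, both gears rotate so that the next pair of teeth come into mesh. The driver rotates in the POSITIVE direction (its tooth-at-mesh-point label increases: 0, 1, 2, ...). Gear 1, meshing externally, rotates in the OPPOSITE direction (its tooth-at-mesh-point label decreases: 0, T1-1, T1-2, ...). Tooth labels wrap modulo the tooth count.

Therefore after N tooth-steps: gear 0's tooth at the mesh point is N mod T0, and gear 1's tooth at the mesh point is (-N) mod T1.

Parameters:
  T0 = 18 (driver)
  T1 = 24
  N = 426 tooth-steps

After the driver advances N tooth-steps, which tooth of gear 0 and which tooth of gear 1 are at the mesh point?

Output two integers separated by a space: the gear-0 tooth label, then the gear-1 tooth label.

Gear 0 (driver, T0=18): tooth at mesh = N mod T0
  426 = 23 * 18 + 12, so 426 mod 18 = 12
  gear 0 tooth = 12
Gear 1 (driven, T1=24): tooth at mesh = (-N) mod T1
  426 = 17 * 24 + 18, so 426 mod 24 = 18
  (-426) mod 24 = (-18) mod 24 = 24 - 18 = 6
Mesh after 426 steps: gear-0 tooth 12 meets gear-1 tooth 6

Answer: 12 6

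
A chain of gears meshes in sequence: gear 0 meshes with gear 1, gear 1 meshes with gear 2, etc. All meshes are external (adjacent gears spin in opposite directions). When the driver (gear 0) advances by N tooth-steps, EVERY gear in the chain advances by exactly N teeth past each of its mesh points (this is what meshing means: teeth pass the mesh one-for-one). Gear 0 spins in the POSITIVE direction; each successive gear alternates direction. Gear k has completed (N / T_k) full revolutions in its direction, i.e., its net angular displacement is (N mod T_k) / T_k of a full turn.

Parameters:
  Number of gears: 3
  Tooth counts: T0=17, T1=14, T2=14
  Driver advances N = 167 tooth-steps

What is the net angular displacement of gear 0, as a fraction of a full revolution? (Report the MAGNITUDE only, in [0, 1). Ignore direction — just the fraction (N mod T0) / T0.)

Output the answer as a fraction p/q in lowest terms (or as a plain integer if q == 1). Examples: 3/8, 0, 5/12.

Chain of 3 gears, tooth counts: [17, 14, 14]
  gear 0: T0=17, direction=positive, advance = 167 mod 17 = 14 teeth = 14/17 turn
  gear 1: T1=14, direction=negative, advance = 167 mod 14 = 13 teeth = 13/14 turn
  gear 2: T2=14, direction=positive, advance = 167 mod 14 = 13 teeth = 13/14 turn
Gear 0: 167 mod 17 = 14
Fraction = 14 / 17 = 14/17 (gcd(14,17)=1) = 14/17

Answer: 14/17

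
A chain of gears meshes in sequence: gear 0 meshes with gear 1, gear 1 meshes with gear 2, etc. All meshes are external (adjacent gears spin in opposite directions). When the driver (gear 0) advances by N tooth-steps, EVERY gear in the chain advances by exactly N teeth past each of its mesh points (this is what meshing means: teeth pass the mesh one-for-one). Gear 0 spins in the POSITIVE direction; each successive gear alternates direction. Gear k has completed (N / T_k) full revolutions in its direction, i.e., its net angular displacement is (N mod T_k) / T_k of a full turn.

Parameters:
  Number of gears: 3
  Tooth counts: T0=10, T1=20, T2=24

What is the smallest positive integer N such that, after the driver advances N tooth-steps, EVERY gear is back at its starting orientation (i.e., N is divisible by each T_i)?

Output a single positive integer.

Gear k returns to start when N is a multiple of T_k.
All gears at start simultaneously when N is a common multiple of [10, 20, 24]; the smallest such N is lcm(10, 20, 24).
Start: lcm = T0 = 10
Fold in T1=20: gcd(10, 20) = 10; lcm(10, 20) = 10 * 20 / 10 = 200 / 10 = 20
Fold in T2=24: gcd(20, 24) = 4; lcm(20, 24) = 20 * 24 / 4 = 480 / 4 = 120
Full cycle length = 120

Answer: 120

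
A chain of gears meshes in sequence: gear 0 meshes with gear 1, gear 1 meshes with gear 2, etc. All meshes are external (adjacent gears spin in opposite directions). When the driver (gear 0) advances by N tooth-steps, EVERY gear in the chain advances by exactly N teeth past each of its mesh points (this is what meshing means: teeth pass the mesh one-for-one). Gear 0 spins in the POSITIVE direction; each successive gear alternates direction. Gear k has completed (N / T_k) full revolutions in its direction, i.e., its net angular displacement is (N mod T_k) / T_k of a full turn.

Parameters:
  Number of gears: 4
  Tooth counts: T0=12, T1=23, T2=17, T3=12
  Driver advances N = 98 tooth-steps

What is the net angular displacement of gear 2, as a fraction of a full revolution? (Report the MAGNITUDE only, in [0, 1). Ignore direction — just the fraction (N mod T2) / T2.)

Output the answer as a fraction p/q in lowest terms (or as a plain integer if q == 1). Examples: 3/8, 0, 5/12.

Chain of 4 gears, tooth counts: [12, 23, 17, 12]
  gear 0: T0=12, direction=positive, advance = 98 mod 12 = 2 teeth = 2/12 turn
  gear 1: T1=23, direction=negative, advance = 98 mod 23 = 6 teeth = 6/23 turn
  gear 2: T2=17, direction=positive, advance = 98 mod 17 = 13 teeth = 13/17 turn
  gear 3: T3=12, direction=negative, advance = 98 mod 12 = 2 teeth = 2/12 turn
Gear 2: 98 mod 17 = 13
Fraction = 13 / 17 = 13/17 (gcd(13,17)=1) = 13/17

Answer: 13/17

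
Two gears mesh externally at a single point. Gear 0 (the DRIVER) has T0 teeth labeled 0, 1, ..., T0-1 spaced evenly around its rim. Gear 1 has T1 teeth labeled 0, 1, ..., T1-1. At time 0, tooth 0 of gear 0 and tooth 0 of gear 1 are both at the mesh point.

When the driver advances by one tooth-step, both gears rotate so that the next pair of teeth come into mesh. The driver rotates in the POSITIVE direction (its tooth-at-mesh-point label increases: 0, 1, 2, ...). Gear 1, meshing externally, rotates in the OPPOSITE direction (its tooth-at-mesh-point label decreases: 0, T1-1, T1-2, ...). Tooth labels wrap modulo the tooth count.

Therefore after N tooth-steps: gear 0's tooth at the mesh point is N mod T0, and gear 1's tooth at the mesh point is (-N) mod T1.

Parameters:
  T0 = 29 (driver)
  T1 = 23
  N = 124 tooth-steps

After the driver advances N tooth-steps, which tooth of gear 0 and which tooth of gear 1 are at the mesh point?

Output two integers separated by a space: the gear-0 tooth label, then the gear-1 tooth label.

Gear 0 (driver, T0=29): tooth at mesh = N mod T0
  124 = 4 * 29 + 8, so 124 mod 29 = 8
  gear 0 tooth = 8
Gear 1 (driven, T1=23): tooth at mesh = (-N) mod T1
  124 = 5 * 23 + 9, so 124 mod 23 = 9
  (-124) mod 23 = (-9) mod 23 = 23 - 9 = 14
Mesh after 124 steps: gear-0 tooth 8 meets gear-1 tooth 14

Answer: 8 14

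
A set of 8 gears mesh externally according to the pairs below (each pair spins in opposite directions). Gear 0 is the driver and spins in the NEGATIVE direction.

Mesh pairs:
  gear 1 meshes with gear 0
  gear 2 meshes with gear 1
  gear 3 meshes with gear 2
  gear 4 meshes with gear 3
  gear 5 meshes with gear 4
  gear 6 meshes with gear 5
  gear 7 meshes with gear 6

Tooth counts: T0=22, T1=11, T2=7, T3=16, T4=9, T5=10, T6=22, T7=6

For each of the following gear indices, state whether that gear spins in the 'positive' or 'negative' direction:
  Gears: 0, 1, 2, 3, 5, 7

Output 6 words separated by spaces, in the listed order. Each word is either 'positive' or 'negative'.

Answer: negative positive negative positive positive positive

Derivation:
Gear 0 (driver): negative (depth 0)
  gear 1: meshes with gear 0 -> depth 1 -> positive (opposite of gear 0)
  gear 2: meshes with gear 1 -> depth 2 -> negative (opposite of gear 1)
  gear 3: meshes with gear 2 -> depth 3 -> positive (opposite of gear 2)
  gear 4: meshes with gear 3 -> depth 4 -> negative (opposite of gear 3)
  gear 5: meshes with gear 4 -> depth 5 -> positive (opposite of gear 4)
  gear 6: meshes with gear 5 -> depth 6 -> negative (opposite of gear 5)
  gear 7: meshes with gear 6 -> depth 7 -> positive (opposite of gear 6)
Queried indices 0, 1, 2, 3, 5, 7 -> negative, positive, negative, positive, positive, positive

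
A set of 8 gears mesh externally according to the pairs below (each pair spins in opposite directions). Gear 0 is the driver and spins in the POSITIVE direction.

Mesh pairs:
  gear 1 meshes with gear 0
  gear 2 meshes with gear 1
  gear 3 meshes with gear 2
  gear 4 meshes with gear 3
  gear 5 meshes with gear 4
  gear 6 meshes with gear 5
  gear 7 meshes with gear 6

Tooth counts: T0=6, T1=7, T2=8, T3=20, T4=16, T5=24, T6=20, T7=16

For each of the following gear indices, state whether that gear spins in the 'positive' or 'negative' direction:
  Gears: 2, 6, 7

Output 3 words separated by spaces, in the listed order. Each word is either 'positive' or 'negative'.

Answer: positive positive negative

Derivation:
Gear 0 (driver): positive (depth 0)
  gear 1: meshes with gear 0 -> depth 1 -> negative (opposite of gear 0)
  gear 2: meshes with gear 1 -> depth 2 -> positive (opposite of gear 1)
  gear 3: meshes with gear 2 -> depth 3 -> negative (opposite of gear 2)
  gear 4: meshes with gear 3 -> depth 4 -> positive (opposite of gear 3)
  gear 5: meshes with gear 4 -> depth 5 -> negative (opposite of gear 4)
  gear 6: meshes with gear 5 -> depth 6 -> positive (opposite of gear 5)
  gear 7: meshes with gear 6 -> depth 7 -> negative (opposite of gear 6)
Queried indices 2, 6, 7 -> positive, positive, negative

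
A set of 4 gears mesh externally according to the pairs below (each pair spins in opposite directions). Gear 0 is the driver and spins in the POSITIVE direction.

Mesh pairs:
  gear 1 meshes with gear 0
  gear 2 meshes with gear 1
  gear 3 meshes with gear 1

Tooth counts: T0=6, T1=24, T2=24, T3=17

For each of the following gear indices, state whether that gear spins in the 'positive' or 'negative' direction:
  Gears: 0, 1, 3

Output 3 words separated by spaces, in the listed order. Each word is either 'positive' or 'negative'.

Answer: positive negative positive

Derivation:
Gear 0 (driver): positive (depth 0)
  gear 1: meshes with gear 0 -> depth 1 -> negative (opposite of gear 0)
  gear 2: meshes with gear 1 -> depth 2 -> positive (opposite of gear 1)
  gear 3: meshes with gear 1 -> depth 2 -> positive (opposite of gear 1)
Queried indices 0, 1, 3 -> positive, negative, positive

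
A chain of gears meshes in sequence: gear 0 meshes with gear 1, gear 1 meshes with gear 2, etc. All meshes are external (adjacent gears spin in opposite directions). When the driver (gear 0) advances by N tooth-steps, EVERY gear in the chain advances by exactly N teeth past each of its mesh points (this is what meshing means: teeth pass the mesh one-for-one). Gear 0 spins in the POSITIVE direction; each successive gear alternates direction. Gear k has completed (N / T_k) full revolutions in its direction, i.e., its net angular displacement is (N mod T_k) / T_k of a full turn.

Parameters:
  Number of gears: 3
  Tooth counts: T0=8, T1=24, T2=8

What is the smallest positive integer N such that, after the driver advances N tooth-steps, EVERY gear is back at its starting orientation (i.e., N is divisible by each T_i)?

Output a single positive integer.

Gear k returns to start when N is a multiple of T_k.
All gears at start simultaneously when N is a common multiple of [8, 24, 8]; the smallest such N is lcm(8, 24, 8).
Start: lcm = T0 = 8
Fold in T1=24: gcd(8, 24) = 8; lcm(8, 24) = 8 * 24 / 8 = 192 / 8 = 24
Fold in T2=8: gcd(24, 8) = 8; lcm(24, 8) = 24 * 8 / 8 = 192 / 8 = 24
Full cycle length = 24

Answer: 24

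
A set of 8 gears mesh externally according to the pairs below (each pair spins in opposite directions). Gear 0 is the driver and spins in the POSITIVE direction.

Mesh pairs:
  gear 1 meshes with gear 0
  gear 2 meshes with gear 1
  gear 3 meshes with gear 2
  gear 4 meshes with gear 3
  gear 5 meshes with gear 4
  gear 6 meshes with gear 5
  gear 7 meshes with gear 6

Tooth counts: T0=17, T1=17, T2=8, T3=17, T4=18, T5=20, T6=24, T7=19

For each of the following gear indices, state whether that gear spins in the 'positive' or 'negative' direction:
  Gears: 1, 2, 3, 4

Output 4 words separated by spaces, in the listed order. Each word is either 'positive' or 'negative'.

Answer: negative positive negative positive

Derivation:
Gear 0 (driver): positive (depth 0)
  gear 1: meshes with gear 0 -> depth 1 -> negative (opposite of gear 0)
  gear 2: meshes with gear 1 -> depth 2 -> positive (opposite of gear 1)
  gear 3: meshes with gear 2 -> depth 3 -> negative (opposite of gear 2)
  gear 4: meshes with gear 3 -> depth 4 -> positive (opposite of gear 3)
  gear 5: meshes with gear 4 -> depth 5 -> negative (opposite of gear 4)
  gear 6: meshes with gear 5 -> depth 6 -> positive (opposite of gear 5)
  gear 7: meshes with gear 6 -> depth 7 -> negative (opposite of gear 6)
Queried indices 1, 2, 3, 4 -> negative, positive, negative, positive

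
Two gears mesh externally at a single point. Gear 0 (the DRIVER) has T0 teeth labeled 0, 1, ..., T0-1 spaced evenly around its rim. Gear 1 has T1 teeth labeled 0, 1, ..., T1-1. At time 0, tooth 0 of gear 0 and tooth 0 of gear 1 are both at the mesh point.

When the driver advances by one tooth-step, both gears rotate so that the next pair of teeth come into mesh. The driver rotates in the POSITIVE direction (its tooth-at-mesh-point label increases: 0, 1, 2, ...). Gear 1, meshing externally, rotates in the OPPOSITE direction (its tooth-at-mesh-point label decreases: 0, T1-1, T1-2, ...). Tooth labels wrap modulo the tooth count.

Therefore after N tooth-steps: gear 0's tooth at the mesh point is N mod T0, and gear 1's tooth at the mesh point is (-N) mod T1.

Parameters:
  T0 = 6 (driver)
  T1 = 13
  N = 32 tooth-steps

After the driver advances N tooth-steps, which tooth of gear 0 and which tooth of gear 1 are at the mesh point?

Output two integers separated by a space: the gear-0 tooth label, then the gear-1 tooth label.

Gear 0 (driver, T0=6): tooth at mesh = N mod T0
  32 = 5 * 6 + 2, so 32 mod 6 = 2
  gear 0 tooth = 2
Gear 1 (driven, T1=13): tooth at mesh = (-N) mod T1
  32 = 2 * 13 + 6, so 32 mod 13 = 6
  (-32) mod 13 = (-6) mod 13 = 13 - 6 = 7
Mesh after 32 steps: gear-0 tooth 2 meets gear-1 tooth 7

Answer: 2 7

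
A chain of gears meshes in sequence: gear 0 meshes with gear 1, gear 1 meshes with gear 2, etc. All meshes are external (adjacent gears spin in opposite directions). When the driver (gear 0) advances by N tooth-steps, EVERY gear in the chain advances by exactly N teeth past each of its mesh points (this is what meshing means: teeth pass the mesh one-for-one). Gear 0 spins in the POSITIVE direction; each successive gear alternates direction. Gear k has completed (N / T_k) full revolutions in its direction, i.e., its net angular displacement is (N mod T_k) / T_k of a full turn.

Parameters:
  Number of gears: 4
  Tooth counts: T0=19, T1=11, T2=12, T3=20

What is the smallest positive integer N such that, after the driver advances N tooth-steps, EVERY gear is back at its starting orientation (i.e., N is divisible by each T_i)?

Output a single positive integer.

Gear k returns to start when N is a multiple of T_k.
All gears at start simultaneously when N is a common multiple of [19, 11, 12, 20]; the smallest such N is lcm(19, 11, 12, 20).
Start: lcm = T0 = 19
Fold in T1=11: gcd(19, 11) = 1; lcm(19, 11) = 19 * 11 / 1 = 209 / 1 = 209
Fold in T2=12: gcd(209, 12) = 1; lcm(209, 12) = 209 * 12 / 1 = 2508 / 1 = 2508
Fold in T3=20: gcd(2508, 20) = 4; lcm(2508, 20) = 2508 * 20 / 4 = 50160 / 4 = 12540
Full cycle length = 12540

Answer: 12540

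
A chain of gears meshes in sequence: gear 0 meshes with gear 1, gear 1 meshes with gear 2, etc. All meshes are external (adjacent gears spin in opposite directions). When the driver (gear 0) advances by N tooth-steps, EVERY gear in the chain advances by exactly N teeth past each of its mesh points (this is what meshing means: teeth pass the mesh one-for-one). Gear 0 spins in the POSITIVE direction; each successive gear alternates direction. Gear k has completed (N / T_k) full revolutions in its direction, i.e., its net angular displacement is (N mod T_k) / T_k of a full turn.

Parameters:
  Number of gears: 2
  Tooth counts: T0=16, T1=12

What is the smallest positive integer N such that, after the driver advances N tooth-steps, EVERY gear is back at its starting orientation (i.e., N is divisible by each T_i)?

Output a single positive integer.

Gear k returns to start when N is a multiple of T_k.
All gears at start simultaneously when N is a common multiple of [16, 12]; the smallest such N is lcm(16, 12).
Start: lcm = T0 = 16
Fold in T1=12: gcd(16, 12) = 4; lcm(16, 12) = 16 * 12 / 4 = 192 / 4 = 48
Full cycle length = 48

Answer: 48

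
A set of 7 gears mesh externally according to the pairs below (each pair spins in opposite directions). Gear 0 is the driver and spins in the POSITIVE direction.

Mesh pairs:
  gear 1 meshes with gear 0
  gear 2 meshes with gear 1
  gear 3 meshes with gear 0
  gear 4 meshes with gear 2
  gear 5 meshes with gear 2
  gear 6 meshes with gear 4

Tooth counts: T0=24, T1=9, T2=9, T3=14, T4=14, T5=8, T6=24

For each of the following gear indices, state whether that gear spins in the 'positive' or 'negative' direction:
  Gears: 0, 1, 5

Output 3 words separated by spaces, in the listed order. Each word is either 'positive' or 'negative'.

Gear 0 (driver): positive (depth 0)
  gear 1: meshes with gear 0 -> depth 1 -> negative (opposite of gear 0)
  gear 2: meshes with gear 1 -> depth 2 -> positive (opposite of gear 1)
  gear 3: meshes with gear 0 -> depth 1 -> negative (opposite of gear 0)
  gear 4: meshes with gear 2 -> depth 3 -> negative (opposite of gear 2)
  gear 5: meshes with gear 2 -> depth 3 -> negative (opposite of gear 2)
  gear 6: meshes with gear 4 -> depth 4 -> positive (opposite of gear 4)
Queried indices 0, 1, 5 -> positive, negative, negative

Answer: positive negative negative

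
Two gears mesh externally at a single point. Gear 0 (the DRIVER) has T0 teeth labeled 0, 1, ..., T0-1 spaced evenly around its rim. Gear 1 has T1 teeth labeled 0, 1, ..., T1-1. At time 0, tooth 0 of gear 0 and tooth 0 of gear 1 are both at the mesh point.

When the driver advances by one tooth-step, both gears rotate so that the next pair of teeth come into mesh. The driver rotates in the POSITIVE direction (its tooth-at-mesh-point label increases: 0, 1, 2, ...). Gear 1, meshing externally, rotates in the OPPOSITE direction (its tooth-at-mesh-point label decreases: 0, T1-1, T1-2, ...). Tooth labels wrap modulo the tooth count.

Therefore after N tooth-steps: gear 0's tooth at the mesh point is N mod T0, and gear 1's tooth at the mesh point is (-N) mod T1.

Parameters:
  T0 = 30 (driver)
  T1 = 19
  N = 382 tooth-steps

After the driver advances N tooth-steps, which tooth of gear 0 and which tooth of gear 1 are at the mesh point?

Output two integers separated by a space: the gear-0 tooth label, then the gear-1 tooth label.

Answer: 22 17

Derivation:
Gear 0 (driver, T0=30): tooth at mesh = N mod T0
  382 = 12 * 30 + 22, so 382 mod 30 = 22
  gear 0 tooth = 22
Gear 1 (driven, T1=19): tooth at mesh = (-N) mod T1
  382 = 20 * 19 + 2, so 382 mod 19 = 2
  (-382) mod 19 = (-2) mod 19 = 19 - 2 = 17
Mesh after 382 steps: gear-0 tooth 22 meets gear-1 tooth 17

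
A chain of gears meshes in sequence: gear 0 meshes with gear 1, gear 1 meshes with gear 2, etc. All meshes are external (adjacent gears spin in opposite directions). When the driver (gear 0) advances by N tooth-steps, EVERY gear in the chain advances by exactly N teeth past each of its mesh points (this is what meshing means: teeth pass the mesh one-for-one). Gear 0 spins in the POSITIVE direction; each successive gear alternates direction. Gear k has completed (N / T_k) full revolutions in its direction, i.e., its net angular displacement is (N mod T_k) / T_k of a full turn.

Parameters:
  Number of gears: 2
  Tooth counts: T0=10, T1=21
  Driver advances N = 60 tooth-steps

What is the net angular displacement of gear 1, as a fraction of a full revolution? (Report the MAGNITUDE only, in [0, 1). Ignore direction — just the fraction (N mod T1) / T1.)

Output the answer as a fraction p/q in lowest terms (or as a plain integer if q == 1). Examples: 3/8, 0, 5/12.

Answer: 6/7

Derivation:
Chain of 2 gears, tooth counts: [10, 21]
  gear 0: T0=10, direction=positive, advance = 60 mod 10 = 0 teeth = 0/10 turn
  gear 1: T1=21, direction=negative, advance = 60 mod 21 = 18 teeth = 18/21 turn
Gear 1: 60 mod 21 = 18
Fraction = 18 / 21 = 6/7 (gcd(18,21)=3) = 6/7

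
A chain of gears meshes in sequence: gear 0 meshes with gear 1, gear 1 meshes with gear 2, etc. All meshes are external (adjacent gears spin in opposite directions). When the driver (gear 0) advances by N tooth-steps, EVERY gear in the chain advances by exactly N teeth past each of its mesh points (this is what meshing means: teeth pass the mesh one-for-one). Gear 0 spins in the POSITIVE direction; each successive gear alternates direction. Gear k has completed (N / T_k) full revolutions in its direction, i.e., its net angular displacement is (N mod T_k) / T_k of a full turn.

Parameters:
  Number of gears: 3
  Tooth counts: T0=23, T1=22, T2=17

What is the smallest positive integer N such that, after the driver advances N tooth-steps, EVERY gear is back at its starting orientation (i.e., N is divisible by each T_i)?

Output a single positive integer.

Gear k returns to start when N is a multiple of T_k.
All gears at start simultaneously when N is a common multiple of [23, 22, 17]; the smallest such N is lcm(23, 22, 17).
Start: lcm = T0 = 23
Fold in T1=22: gcd(23, 22) = 1; lcm(23, 22) = 23 * 22 / 1 = 506 / 1 = 506
Fold in T2=17: gcd(506, 17) = 1; lcm(506, 17) = 506 * 17 / 1 = 8602 / 1 = 8602
Full cycle length = 8602

Answer: 8602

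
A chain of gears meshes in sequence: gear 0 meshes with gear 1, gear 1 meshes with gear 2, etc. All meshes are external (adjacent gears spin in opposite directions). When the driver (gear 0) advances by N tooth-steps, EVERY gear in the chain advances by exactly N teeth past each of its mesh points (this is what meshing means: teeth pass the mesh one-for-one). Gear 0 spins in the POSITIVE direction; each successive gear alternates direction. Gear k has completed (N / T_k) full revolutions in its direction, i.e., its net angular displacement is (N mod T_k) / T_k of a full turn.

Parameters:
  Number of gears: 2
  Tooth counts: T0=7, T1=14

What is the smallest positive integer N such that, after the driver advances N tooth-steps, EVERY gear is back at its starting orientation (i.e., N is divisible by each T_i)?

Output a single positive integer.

Gear k returns to start when N is a multiple of T_k.
All gears at start simultaneously when N is a common multiple of [7, 14]; the smallest such N is lcm(7, 14).
Start: lcm = T0 = 7
Fold in T1=14: gcd(7, 14) = 7; lcm(7, 14) = 7 * 14 / 7 = 98 / 7 = 14
Full cycle length = 14

Answer: 14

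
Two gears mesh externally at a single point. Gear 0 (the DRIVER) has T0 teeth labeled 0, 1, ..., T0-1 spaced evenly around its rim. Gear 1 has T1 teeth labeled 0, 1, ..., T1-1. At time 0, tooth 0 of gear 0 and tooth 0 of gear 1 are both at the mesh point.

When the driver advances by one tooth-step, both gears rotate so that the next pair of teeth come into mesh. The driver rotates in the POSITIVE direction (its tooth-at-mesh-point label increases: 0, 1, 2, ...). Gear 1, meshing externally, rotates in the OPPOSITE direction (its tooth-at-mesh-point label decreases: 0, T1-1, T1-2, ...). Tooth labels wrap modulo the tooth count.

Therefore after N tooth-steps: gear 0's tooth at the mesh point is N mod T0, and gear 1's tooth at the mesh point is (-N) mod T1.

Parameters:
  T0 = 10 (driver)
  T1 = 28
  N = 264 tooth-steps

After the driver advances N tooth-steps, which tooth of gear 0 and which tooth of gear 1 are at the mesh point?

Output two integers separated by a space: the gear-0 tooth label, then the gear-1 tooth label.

Answer: 4 16

Derivation:
Gear 0 (driver, T0=10): tooth at mesh = N mod T0
  264 = 26 * 10 + 4, so 264 mod 10 = 4
  gear 0 tooth = 4
Gear 1 (driven, T1=28): tooth at mesh = (-N) mod T1
  264 = 9 * 28 + 12, so 264 mod 28 = 12
  (-264) mod 28 = (-12) mod 28 = 28 - 12 = 16
Mesh after 264 steps: gear-0 tooth 4 meets gear-1 tooth 16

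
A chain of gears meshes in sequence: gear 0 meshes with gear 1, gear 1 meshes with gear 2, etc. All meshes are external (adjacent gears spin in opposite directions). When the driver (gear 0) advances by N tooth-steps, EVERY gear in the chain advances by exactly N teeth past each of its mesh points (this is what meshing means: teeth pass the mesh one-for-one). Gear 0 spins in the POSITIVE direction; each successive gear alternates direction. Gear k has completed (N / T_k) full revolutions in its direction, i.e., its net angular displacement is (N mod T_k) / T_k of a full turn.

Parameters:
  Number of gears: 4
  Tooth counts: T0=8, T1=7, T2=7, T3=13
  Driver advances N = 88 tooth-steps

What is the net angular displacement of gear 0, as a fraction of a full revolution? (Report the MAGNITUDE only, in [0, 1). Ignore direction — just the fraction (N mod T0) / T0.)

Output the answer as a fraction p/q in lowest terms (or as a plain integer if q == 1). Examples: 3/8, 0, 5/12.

Chain of 4 gears, tooth counts: [8, 7, 7, 13]
  gear 0: T0=8, direction=positive, advance = 88 mod 8 = 0 teeth = 0/8 turn
  gear 1: T1=7, direction=negative, advance = 88 mod 7 = 4 teeth = 4/7 turn
  gear 2: T2=7, direction=positive, advance = 88 mod 7 = 4 teeth = 4/7 turn
  gear 3: T3=13, direction=negative, advance = 88 mod 13 = 10 teeth = 10/13 turn
Gear 0: 88 mod 8 = 0
Fraction = 0 / 8 = 0/1 (gcd(0,8)=8) = 0

Answer: 0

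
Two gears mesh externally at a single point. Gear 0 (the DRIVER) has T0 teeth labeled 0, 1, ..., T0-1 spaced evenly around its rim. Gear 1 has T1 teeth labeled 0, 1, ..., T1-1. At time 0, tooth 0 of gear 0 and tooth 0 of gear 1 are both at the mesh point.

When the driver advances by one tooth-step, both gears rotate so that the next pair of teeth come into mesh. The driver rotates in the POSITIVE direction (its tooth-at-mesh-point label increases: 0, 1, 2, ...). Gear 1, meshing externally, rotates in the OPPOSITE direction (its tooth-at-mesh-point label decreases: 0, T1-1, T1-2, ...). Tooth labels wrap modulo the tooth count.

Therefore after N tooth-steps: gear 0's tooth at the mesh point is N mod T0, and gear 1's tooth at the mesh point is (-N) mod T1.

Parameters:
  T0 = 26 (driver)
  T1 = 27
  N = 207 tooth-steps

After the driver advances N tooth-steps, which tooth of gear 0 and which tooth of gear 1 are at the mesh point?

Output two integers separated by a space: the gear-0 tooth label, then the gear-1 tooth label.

Gear 0 (driver, T0=26): tooth at mesh = N mod T0
  207 = 7 * 26 + 25, so 207 mod 26 = 25
  gear 0 tooth = 25
Gear 1 (driven, T1=27): tooth at mesh = (-N) mod T1
  207 = 7 * 27 + 18, so 207 mod 27 = 18
  (-207) mod 27 = (-18) mod 27 = 27 - 18 = 9
Mesh after 207 steps: gear-0 tooth 25 meets gear-1 tooth 9

Answer: 25 9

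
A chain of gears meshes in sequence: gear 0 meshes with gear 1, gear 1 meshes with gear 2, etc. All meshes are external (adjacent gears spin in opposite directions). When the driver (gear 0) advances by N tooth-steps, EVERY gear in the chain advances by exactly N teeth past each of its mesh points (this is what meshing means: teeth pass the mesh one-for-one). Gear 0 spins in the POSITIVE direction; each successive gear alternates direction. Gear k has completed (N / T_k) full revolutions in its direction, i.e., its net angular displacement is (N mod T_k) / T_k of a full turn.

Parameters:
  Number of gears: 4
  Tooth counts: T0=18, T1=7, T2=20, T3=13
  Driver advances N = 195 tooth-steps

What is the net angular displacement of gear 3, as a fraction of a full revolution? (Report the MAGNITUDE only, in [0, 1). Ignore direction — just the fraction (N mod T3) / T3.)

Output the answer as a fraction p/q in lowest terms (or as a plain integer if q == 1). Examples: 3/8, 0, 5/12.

Chain of 4 gears, tooth counts: [18, 7, 20, 13]
  gear 0: T0=18, direction=positive, advance = 195 mod 18 = 15 teeth = 15/18 turn
  gear 1: T1=7, direction=negative, advance = 195 mod 7 = 6 teeth = 6/7 turn
  gear 2: T2=20, direction=positive, advance = 195 mod 20 = 15 teeth = 15/20 turn
  gear 3: T3=13, direction=negative, advance = 195 mod 13 = 0 teeth = 0/13 turn
Gear 3: 195 mod 13 = 0
Fraction = 0 / 13 = 0/1 (gcd(0,13)=13) = 0

Answer: 0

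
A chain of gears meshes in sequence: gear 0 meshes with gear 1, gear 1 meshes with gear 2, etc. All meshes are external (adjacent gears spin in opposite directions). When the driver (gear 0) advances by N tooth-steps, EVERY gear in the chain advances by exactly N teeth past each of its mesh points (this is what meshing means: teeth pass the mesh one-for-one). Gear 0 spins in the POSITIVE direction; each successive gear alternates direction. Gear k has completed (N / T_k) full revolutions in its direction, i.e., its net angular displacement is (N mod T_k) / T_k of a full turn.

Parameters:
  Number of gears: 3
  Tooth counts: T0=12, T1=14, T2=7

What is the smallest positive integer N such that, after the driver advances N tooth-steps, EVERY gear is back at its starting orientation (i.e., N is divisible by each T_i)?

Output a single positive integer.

Gear k returns to start when N is a multiple of T_k.
All gears at start simultaneously when N is a common multiple of [12, 14, 7]; the smallest such N is lcm(12, 14, 7).
Start: lcm = T0 = 12
Fold in T1=14: gcd(12, 14) = 2; lcm(12, 14) = 12 * 14 / 2 = 168 / 2 = 84
Fold in T2=7: gcd(84, 7) = 7; lcm(84, 7) = 84 * 7 / 7 = 588 / 7 = 84
Full cycle length = 84

Answer: 84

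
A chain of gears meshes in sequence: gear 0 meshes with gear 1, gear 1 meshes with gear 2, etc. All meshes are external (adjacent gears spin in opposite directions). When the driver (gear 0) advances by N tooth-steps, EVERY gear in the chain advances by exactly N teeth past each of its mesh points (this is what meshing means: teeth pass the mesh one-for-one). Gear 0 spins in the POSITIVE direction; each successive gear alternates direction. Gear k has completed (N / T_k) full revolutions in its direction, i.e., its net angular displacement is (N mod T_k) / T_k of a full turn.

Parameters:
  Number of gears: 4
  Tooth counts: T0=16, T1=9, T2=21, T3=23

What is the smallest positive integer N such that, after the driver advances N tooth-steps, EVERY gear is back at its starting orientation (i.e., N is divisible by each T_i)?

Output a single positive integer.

Gear k returns to start when N is a multiple of T_k.
All gears at start simultaneously when N is a common multiple of [16, 9, 21, 23]; the smallest such N is lcm(16, 9, 21, 23).
Start: lcm = T0 = 16
Fold in T1=9: gcd(16, 9) = 1; lcm(16, 9) = 16 * 9 / 1 = 144 / 1 = 144
Fold in T2=21: gcd(144, 21) = 3; lcm(144, 21) = 144 * 21 / 3 = 3024 / 3 = 1008
Fold in T3=23: gcd(1008, 23) = 1; lcm(1008, 23) = 1008 * 23 / 1 = 23184 / 1 = 23184
Full cycle length = 23184

Answer: 23184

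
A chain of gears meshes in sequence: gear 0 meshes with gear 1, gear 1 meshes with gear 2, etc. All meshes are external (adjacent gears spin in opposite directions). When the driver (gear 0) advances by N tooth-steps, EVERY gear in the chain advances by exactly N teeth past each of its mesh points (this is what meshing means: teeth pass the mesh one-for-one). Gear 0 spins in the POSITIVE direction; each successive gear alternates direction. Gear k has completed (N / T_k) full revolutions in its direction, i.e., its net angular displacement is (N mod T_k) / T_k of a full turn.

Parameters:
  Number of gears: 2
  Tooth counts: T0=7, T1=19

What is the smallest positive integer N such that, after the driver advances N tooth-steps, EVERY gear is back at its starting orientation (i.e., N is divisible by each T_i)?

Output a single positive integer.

Answer: 133

Derivation:
Gear k returns to start when N is a multiple of T_k.
All gears at start simultaneously when N is a common multiple of [7, 19]; the smallest such N is lcm(7, 19).
Start: lcm = T0 = 7
Fold in T1=19: gcd(7, 19) = 1; lcm(7, 19) = 7 * 19 / 1 = 133 / 1 = 133
Full cycle length = 133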